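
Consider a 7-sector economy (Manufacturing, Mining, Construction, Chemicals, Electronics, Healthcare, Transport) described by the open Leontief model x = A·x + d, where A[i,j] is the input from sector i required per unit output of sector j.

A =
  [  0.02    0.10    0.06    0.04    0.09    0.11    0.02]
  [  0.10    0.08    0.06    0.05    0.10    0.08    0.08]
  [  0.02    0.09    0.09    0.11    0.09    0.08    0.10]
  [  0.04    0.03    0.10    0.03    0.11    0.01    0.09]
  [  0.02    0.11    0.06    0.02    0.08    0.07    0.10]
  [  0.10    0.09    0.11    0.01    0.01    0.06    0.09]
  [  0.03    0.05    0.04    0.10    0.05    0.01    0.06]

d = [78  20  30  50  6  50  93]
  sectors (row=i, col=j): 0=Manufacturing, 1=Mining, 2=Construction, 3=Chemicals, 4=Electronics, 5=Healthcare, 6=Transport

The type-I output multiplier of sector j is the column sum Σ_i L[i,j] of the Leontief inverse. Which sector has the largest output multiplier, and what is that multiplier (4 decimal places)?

Form M = I − A:
  [  0.98   -0.10   -0.06   -0.04   -0.09   -0.11   -0.02]
  [ -0.10    0.92   -0.06   -0.05   -0.10   -0.08   -0.08]
  [ -0.02   -0.09    0.91   -0.11   -0.09   -0.08   -0.10]
  [ -0.04   -0.03   -0.10    0.97   -0.11   -0.01   -0.09]
  [ -0.02   -0.11   -0.06   -0.02    0.92   -0.07   -0.10]
  [ -0.10   -0.09   -0.11   -0.01   -0.01    0.94   -0.09]
  [ -0.03   -0.05   -0.04   -0.10   -0.05   -0.01    0.94]
Leontief inverse L = M⁻¹:
  [  1.0660    0.1695    0.1239    0.0808    0.1511    0.1628    0.0897]
  [  0.1488    1.1634    0.1338    0.1028    0.1766    0.1437    0.1588]
  [  0.0718    0.1722    1.1700    0.1689    0.1722    0.1393    0.1885]
  [  0.0701    0.0915    0.1533    1.0756    0.1693    0.0547    0.1518]
  [  0.0643    0.1787    0.1209    0.0678    1.1431    0.1207    0.1691]
  [  0.1430    0.1616    0.1740    0.0632    0.0768    1.1172    0.1565]
  [  0.0574    0.0956    0.0854    0.1339    0.1012    0.0429    1.1100]
Total output x = L · d:
  x_0 = 1.0660·78 + 0.1695·20 + 0.1239·30 + 0.0808·50 + 0.1511·6 + 0.1628·50 + 0.0897·93 = 111.6789
  x_1 = 0.1488·78 + 1.1634·20 + 0.1338·30 + 0.1028·50 + 0.1766·6 + 0.1437·50 + 0.1588·93 = 67.0386
  x_2 = 0.0718·78 + 0.1722·20 + 1.1700·30 + 0.1689·50 + 0.1722·6 + 0.1393·50 + 0.1885·93 = 78.1213
  x_3 = 0.0701·78 + 0.0915·20 + 0.1533·30 + 1.0756·50 + 0.1693·6 + 0.0547·50 + 0.1518·93 = 83.5438
  x_4 = 0.0643·78 + 0.1787·20 + 0.1209·30 + 0.0678·50 + 1.1431·6 + 0.1207·50 + 0.1691·93 = 44.2209
  x_5 = 0.1430·78 + 0.1616·20 + 0.1740·30 + 0.0632·50 + 0.0768·6 + 1.1172·50 + 0.1565·93 = 93.6370
  x_6 = 0.0574·78 + 0.0956·20 + 0.0854·30 + 0.1339·50 + 0.1012·6 + 0.0429·50 + 1.1100·93 = 121.6265
Output multipliers (column sums of L):
  Manufacturing: 1.6213
  Mining: 2.0325
  Construction: 1.9614
  Chemicals: 1.6931
  Electronics: 1.9902
  Healthcare: 1.7812
  Transport: 2.0243

Mining (2.0325)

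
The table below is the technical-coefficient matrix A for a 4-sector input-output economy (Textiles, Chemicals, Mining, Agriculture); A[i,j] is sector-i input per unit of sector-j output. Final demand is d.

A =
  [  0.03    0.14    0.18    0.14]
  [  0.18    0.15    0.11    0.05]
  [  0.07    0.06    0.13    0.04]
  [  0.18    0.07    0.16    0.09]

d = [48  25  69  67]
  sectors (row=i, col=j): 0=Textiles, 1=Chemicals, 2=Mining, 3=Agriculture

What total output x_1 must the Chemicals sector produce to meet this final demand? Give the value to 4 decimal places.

68.5617

Form M = I − A:
  [  0.97   -0.14   -0.18   -0.14]
  [ -0.18    0.85   -0.11   -0.05]
  [ -0.07   -0.06    0.87   -0.04]
  [ -0.18   -0.07   -0.16    0.91]
Leontief inverse L = M⁻¹:
  [  1.1310    0.2238    0.2990    0.1994]
  [  0.2709    1.2477    0.2360    0.1206]
  [  0.1219    0.1114    1.2030    0.0778]
  [  0.2660    0.1598    0.2888    1.1613]
Total output x = L · d:
  x_0 = 1.1310·48 + 0.2238·25 + 0.2990·69 + 0.1994·67 = 93.8791
  x_1 = 0.2709·48 + 1.2477·25 + 0.2360·69 + 0.1206·67 = 68.5617
  x_2 = 0.1219·48 + 0.1114·25 + 1.2030·69 + 0.0778·67 = 96.8566
  x_3 = 0.2660·48 + 0.1598·25 + 0.2888·69 + 1.1613·67 = 114.4996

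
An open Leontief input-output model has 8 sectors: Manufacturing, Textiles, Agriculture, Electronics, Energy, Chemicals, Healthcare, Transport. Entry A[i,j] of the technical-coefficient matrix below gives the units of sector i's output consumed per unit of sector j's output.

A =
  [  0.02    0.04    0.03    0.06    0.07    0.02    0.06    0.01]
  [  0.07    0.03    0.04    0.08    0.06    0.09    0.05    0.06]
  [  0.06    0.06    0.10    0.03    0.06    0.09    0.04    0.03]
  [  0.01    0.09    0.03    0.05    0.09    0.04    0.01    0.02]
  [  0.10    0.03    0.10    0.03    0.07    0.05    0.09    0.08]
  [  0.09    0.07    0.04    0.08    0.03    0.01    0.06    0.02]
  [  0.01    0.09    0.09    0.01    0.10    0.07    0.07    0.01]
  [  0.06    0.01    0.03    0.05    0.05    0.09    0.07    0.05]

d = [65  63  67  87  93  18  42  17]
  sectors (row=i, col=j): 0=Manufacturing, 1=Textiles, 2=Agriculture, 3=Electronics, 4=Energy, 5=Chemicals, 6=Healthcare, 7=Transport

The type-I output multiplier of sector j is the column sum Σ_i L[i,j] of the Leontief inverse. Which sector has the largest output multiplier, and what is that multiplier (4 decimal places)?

Form M = I − A:
  [  0.98   -0.04   -0.03   -0.06   -0.07   -0.02   -0.06   -0.01]
  [ -0.07    0.97   -0.04   -0.08   -0.06   -0.09   -0.05   -0.06]
  [ -0.06   -0.06    0.90   -0.03   -0.06   -0.09   -0.04   -0.03]
  [ -0.01   -0.09   -0.03    0.95   -0.09   -0.04   -0.01   -0.02]
  [ -0.10   -0.03   -0.10   -0.03    0.93   -0.05   -0.09   -0.08]
  [ -0.09   -0.07   -0.04   -0.08   -0.03    0.99   -0.06   -0.02]
  [ -0.01   -0.09   -0.09   -0.01   -0.10   -0.07    0.93   -0.01]
  [ -0.06   -0.01   -0.03   -0.05   -0.05   -0.09   -0.07    0.95]
Leontief inverse L = M⁻¹:
  [  1.0491    0.0711    0.0655    0.0847    0.1091    0.0518    0.0914    0.0306]
  [  0.1137    1.0752    0.0869    0.1210    0.1146    0.1334    0.0965    0.0879]
  [  0.1072    0.1042    1.1509    0.0709    0.1128    0.1363    0.0869    0.0588]
  [  0.0472    0.1205    0.0668    1.0812    0.1300    0.0756    0.0449    0.0460]
  [  0.1502    0.0804    0.1602    0.0735    1.1345    0.1058    0.1468    0.1126]
  [  0.1217    0.1080    0.0791    0.1134    0.0787    1.0488    0.0968    0.0427]
  [  0.0595    0.1335    0.1452    0.0484    0.1535    0.1192    1.1187    0.0419]
  [  0.0971    0.0497    0.0715    0.0839    0.0970    0.1267    0.1112    1.0728]
Total output x = L · d:
  x_0 = 1.0491·65 + 0.0711·63 + 0.0655·67 + 0.0847·87 + 0.1091·93 + 0.0518·18 + 0.0914·42 + 0.0306·17 = 99.8692
  x_1 = 0.1137·65 + 1.0752·63 + 0.0869·67 + 0.1210·87 + 0.1146·93 + 0.1334·18 + 0.0965·42 + 0.0879·17 = 110.0828
  x_2 = 0.1072·65 + 0.1042·63 + 1.1509·67 + 0.0709·87 + 0.1128·93 + 0.1363·18 + 0.0869·42 + 0.0588·17 = 114.4087
  x_3 = 0.0472·65 + 0.1205·63 + 0.0668·67 + 1.0812·87 + 0.1300·93 + 0.0756·18 + 0.0449·42 + 0.0460·17 = 125.3280
  x_4 = 0.1502·65 + 0.0804·63 + 0.1602·67 + 0.0735·87 + 1.1345·93 + 0.1058·18 + 0.1468·42 + 0.1126·17 = 147.4456
  x_5 = 0.1217·65 + 0.1080·63 + 0.0791·67 + 0.1134·87 + 0.0787·93 + 1.0488·18 + 0.0968·42 + 0.0427·17 = 60.8643
  x_6 = 0.0595·65 + 0.1335·63 + 0.1452·67 + 0.0484·87 + 0.1535·93 + 0.1192·18 + 1.1187·42 + 0.0419·17 = 90.3428
  x_7 = 0.0971·65 + 0.0497·63 + 0.0715·67 + 0.0839·87 + 0.0970·93 + 0.1267·18 + 0.1112·42 + 1.0728·17 = 55.7534
Output multipliers (column sums of L):
  Manufacturing: 1.7456
  Textiles: 1.7427
  Agriculture: 1.8261
  Electronics: 1.6771
  Energy: 1.9303
  Chemicals: 1.7976
  Healthcare: 1.7933
  Transport: 1.4933

Energy (1.9303)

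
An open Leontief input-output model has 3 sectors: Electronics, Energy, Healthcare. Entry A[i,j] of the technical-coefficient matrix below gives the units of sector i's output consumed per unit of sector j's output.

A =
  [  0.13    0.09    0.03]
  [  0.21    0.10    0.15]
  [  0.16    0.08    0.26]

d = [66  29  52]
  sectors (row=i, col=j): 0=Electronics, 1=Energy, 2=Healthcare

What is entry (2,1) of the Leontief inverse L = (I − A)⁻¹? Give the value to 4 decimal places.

Form M = I − A:
  [  0.87   -0.09   -0.03]
  [ -0.21    0.90   -0.15]
  [ -0.16   -0.08    0.74]
Leontief inverse L = M⁻¹:
  [  1.1934    0.1259    0.0739]
  [  0.3274    1.1660    0.2496]
  [  0.2934    0.1533    1.3943]
Total output x = L · d:
  x_0 = 1.1934·66 + 0.1259·29 + 0.0739·52 = 86.2594
  x_1 = 0.3274·66 + 1.1660·29 + 0.2496·52 = 68.4020
  x_2 = 0.2934·66 + 0.1533·29 + 1.3943·52 = 96.3158

L[2,1] = 0.1533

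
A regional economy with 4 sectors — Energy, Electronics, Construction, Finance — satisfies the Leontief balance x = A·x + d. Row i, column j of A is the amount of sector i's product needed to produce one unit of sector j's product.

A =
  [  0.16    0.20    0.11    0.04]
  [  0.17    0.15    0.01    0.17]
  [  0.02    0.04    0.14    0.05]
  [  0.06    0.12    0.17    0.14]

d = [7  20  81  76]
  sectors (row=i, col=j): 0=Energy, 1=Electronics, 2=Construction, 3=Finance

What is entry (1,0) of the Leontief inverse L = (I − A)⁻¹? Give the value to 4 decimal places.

Form M = I − A:
  [  0.84   -0.20   -0.11   -0.04]
  [ -0.17    0.85   -0.01   -0.17]
  [ -0.02   -0.04    0.86   -0.05]
  [ -0.06   -0.12   -0.17    0.86]
Leontief inverse L = M⁻¹:
  [  1.2709    0.3272    0.1931    0.1350]
  [  0.2824    1.2865    0.1052    0.2736]
  [  0.0507    0.0801    1.1875    0.0872]
  [  0.1381    0.2182    0.2629    1.2276]
Total output x = L · d:
  x_0 = 1.2709·7 + 0.3272·20 + 0.1931·81 + 0.1350·76 = 41.3388
  x_1 = 0.2824·7 + 1.2865·20 + 0.1052·81 + 0.2736·76 = 57.0142
  x_2 = 0.0507·7 + 0.0801·20 + 1.1875·81 + 0.0872·76 = 104.7715
  x_3 = 0.1381·7 + 0.2182·20 + 0.2629·81 + 1.2276·76 = 119.9223

L[1,0] = 0.2824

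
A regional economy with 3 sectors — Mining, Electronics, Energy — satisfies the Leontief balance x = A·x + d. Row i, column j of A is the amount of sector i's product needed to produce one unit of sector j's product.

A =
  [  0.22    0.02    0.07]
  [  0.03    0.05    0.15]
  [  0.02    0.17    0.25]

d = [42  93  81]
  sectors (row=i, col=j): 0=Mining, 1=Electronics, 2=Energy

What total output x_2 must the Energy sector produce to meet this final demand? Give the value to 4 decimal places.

Form M = I − A:
  [  0.78   -0.02   -0.07]
  [ -0.03    0.95   -0.15]
  [ -0.02   -0.17    0.75]
Leontief inverse L = M⁻¹:
  [  1.2873    0.0504    0.1302]
  [  0.0478    1.0936    0.2232]
  [  0.0452    0.2492    1.3874]
Total output x = L · d:
  x_0 = 1.2873·42 + 0.0504·93 + 0.1302·81 = 69.3044
  x_1 = 0.0478·42 + 1.0936·93 + 0.2232·81 = 121.7864
  x_2 = 0.0452·42 + 0.2492·93 + 1.3874·81 = 137.4530

137.4530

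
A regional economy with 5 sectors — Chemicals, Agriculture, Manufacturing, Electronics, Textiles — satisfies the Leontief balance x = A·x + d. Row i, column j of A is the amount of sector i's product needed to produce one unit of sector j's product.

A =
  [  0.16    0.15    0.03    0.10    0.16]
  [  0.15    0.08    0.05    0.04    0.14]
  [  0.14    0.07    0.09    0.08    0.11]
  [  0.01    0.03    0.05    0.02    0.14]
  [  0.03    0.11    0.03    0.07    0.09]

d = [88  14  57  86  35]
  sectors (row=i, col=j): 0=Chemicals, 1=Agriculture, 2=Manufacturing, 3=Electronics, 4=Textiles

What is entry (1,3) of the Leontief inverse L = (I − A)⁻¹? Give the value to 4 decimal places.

L[1,3] = 0.0956

Form M = I − A:
  [  0.84   -0.15   -0.03   -0.10   -0.16]
  [ -0.15    0.92   -0.05   -0.04   -0.14]
  [ -0.14   -0.07    0.91   -0.08   -0.11]
  [ -0.01   -0.03   -0.05    0.98   -0.14]
  [ -0.03   -0.11   -0.03   -0.07    0.91]
Leontief inverse L = M⁻¹:
  [  1.2603    0.2518    0.0742    0.1660    0.2948]
  [  0.2318    1.1636    0.0849    0.0956    0.2447]
  [  0.2252    0.1535    1.1296    0.1372    0.2209]
  [  0.0429    0.0688    0.0689    1.0466    0.1875]
  [  0.0803    0.1593    0.0552    0.1021    1.1599]
Total output x = L · d:
  x_0 = 1.2603·88 + 0.2518·14 + 0.0742·57 + 0.1660·86 + 0.2948·35 = 143.2596
  x_1 = 0.2318·88 + 1.1636·14 + 0.0849·57 + 0.0956·86 + 0.2447·35 = 58.3124
  x_2 = 0.2252·88 + 0.1535·14 + 1.1296·57 + 0.1372·86 + 0.2209·35 = 105.8870
  x_3 = 0.0429·88 + 0.0688·14 + 0.0689·57 + 1.0466·86 + 0.1875·35 = 105.2357
  x_4 = 0.0803·88 + 0.1593·14 + 0.0552·57 + 0.1021·86 + 1.1599·35 = 61.8190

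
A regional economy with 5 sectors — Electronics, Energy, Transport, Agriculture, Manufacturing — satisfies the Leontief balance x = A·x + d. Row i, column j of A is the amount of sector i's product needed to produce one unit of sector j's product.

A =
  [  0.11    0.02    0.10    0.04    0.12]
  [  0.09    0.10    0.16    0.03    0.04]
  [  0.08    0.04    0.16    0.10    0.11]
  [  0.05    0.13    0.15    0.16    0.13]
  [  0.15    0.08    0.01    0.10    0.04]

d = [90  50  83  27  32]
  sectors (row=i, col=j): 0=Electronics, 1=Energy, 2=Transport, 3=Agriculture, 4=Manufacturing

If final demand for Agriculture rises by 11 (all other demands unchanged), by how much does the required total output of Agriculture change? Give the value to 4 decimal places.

13.9517

Form M = I − A:
  [  0.89   -0.02   -0.10   -0.04   -0.12]
  [ -0.09    0.90   -0.16   -0.03   -0.04]
  [ -0.08   -0.04    0.84   -0.10   -0.11]
  [ -0.05   -0.13   -0.15    0.84   -0.13]
  [ -0.15   -0.08   -0.01   -0.10    0.96]
Leontief inverse L = M⁻¹:
  [  1.1825    0.0650    0.1734    0.1012    0.1841]
  [  0.1630    1.1493    0.2561    0.0924    0.1101]
  [  0.1677    0.1042    1.2658    0.1857    0.1955]
  [  0.1591    0.2204    0.2902    1.2683    0.2341]
  [  0.2167    0.1300    0.0919    0.1576    1.1060]
Total output x = L · d:
  x_0 = 1.1825·90 + 0.0650·50 + 0.1734·83 + 0.1012·27 + 0.1841·32 = 132.6850
  x_1 = 0.1630·90 + 1.1493·50 + 0.2561·83 + 0.0924·27 + 0.1101·32 = 99.4085
  x_2 = 0.1677·90 + 0.1042·50 + 1.2658·83 + 0.1857·27 + 0.1955·32 = 136.6273
  x_3 = 0.1591·90 + 0.2204·50 + 0.2902·83 + 1.2683·27 + 0.2341·32 = 91.1624
  x_4 = 0.2167·90 + 0.1300·50 + 0.0919·83 + 0.1576·27 + 1.1060·32 = 73.2687
Δx_3 = L[3,3] · Δd_3 = 1.2683 · 11 = 13.9517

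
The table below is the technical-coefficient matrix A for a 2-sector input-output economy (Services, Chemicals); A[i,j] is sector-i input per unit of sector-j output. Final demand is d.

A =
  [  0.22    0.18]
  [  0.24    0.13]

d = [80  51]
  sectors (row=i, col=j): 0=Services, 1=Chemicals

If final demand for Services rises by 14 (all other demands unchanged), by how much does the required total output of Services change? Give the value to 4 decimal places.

19.1690

Form M = I − A:
  [  0.78   -0.18]
  [ -0.24    0.87]
Leontief inverse L = M⁻¹:
  [  1.3692    0.2833]
  [  0.3777    1.2276]
Total output x = L · d:
  x_0 = 1.3692·80 + 0.2833·51 = 123.9849
  x_1 = 0.3777·80 + 1.2276·51 = 92.8234
Δx_0 = L[0,0] · Δd_0 = 1.3692 · 14 = 19.1690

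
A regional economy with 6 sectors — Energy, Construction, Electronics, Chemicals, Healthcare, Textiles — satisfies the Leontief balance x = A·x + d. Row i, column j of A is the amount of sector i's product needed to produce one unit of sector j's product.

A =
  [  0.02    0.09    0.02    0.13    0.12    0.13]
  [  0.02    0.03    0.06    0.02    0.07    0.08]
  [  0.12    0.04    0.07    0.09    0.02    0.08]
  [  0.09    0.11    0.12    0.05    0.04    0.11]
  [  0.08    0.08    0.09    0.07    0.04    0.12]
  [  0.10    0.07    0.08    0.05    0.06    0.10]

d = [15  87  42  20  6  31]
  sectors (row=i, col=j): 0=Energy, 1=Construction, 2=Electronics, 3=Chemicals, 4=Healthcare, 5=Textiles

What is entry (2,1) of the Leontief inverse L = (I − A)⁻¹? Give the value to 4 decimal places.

L[2,1] = 0.0964

Form M = I − A:
  [  0.98   -0.09   -0.02   -0.13   -0.12   -0.13]
  [ -0.02    0.97   -0.06   -0.02   -0.07   -0.08]
  [ -0.12   -0.04    0.93   -0.09   -0.02   -0.08]
  [ -0.09   -0.11   -0.12    0.95   -0.04   -0.11]
  [ -0.08   -0.08   -0.09   -0.07    0.96   -0.12]
  [ -0.10   -0.07   -0.08   -0.05   -0.06    0.90]
Leontief inverse L = M⁻¹:
  [  1.0890    0.1563    0.0934    0.1856    0.1713    0.2250]
  [  0.0600    1.0642    0.0977    0.0540    0.0976    0.1316]
  [  0.1751    0.0964    1.1246    0.1460    0.0685    0.1608]
  [  0.1567    0.1708    0.1846    1.1128    0.0949    0.2029]
  [  0.1435    0.1391    0.1521    0.1283    1.0913    0.2078]
  [  0.1595    0.1275    0.1383    0.1082    0.1107    1.1858]
Total output x = L · d:
  x_0 = 1.0890·15 + 0.1563·87 + 0.0934·42 + 0.1856·20 + 0.1713·6 + 0.2250·31 = 45.5723
  x_1 = 0.0600·15 + 1.0642·87 + 0.0977·42 + 0.0540·20 + 0.0976·6 + 0.1316·31 = 103.3315
  x_2 = 0.1751·15 + 0.0964·87 + 1.1246·42 + 0.1460·20 + 0.0685·6 + 0.1608·31 = 66.5634
  x_3 = 0.1567·15 + 0.1708·87 + 0.1846·42 + 1.1128·20 + 0.0949·6 + 0.2029·31 = 54.0847
  x_4 = 0.1435·15 + 0.1391·87 + 0.1521·42 + 0.1283·20 + 1.0913·6 + 0.2078·31 = 36.2026
  x_5 = 0.1595·15 + 0.1275·87 + 0.1383·42 + 0.1082·20 + 0.1107·6 + 1.1858·31 = 58.8799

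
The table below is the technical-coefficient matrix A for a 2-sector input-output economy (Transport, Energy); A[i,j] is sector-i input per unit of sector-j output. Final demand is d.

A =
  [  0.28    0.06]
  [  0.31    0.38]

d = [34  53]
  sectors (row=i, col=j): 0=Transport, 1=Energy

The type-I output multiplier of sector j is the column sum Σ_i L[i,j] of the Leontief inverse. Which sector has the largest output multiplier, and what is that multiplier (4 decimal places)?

Form M = I − A:
  [  0.72   -0.06]
  [ -0.31    0.62]
Leontief inverse L = M⁻¹:
  [  1.4493    0.1403]
  [  0.7246    1.6830]
Total output x = L · d:
  x_0 = 1.4493·34 + 0.1403·53 = 56.7087
  x_1 = 0.7246·34 + 1.6830·53 = 113.8382
Output multipliers (column sums of L):
  Transport: 2.1739
  Energy: 1.8233

Transport (2.1739)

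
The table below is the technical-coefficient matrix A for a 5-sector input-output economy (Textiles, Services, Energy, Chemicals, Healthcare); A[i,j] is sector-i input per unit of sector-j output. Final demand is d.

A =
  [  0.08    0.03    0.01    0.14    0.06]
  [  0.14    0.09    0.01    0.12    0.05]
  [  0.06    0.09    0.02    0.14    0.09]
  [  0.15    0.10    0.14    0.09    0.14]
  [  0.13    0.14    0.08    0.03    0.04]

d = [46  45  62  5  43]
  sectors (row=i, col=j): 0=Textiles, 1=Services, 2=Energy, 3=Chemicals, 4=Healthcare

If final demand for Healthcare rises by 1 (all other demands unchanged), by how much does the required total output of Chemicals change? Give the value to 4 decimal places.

0.2207

Form M = I − A:
  [  0.92   -0.03   -0.01   -0.14   -0.06]
  [ -0.14    0.91   -0.01   -0.12   -0.05]
  [ -0.06   -0.09    0.98   -0.14   -0.09]
  [ -0.15   -0.10   -0.14    0.91   -0.14]
  [ -0.13   -0.14   -0.08   -0.03    0.96]
Leontief inverse L = M⁻¹:
  [  1.1506    0.0817    0.0500    0.1991    0.1099]
  [  0.2257    1.1497    0.0511    0.1977    0.1076]
  [  0.1489    0.1565    1.0660    0.2124    0.1484]
  [  0.2696    0.1943    0.1946    1.2032    0.2207]
  [  0.2096    0.1978    0.1091    0.1111    1.0915]
Total output x = L · d:
  x_0 = 1.1506·46 + 0.0817·45 + 0.0500·62 + 0.1991·5 + 0.1099·43 = 65.4240
  x_1 = 0.2257·46 + 1.1497·45 + 0.0511·62 + 0.1977·5 + 0.1076·43 = 70.9011
  x_2 = 0.1489·46 + 0.1565·45 + 1.0660·62 + 0.2124·5 + 0.1484·43 = 87.4279
  x_3 = 0.2696·46 + 0.1943·45 + 0.1946·62 + 1.2032·5 + 0.2207·43 = 48.7203
  x_4 = 0.2096·46 + 0.1978·45 + 0.1091·62 + 0.1111·5 + 1.0915·43 = 72.7991
Δx_3 = L[3,4] · Δd_4 = 0.2207 · 1 = 0.2207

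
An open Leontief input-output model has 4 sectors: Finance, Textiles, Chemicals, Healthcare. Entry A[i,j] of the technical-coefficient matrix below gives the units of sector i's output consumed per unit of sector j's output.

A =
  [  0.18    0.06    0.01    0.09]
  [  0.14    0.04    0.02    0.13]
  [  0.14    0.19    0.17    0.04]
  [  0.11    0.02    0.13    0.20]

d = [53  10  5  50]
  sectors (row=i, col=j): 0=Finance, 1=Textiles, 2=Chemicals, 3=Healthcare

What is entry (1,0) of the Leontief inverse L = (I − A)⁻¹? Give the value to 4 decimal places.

L[1,0] = 0.2203

Form M = I − A:
  [  0.82   -0.06   -0.01   -0.09]
  [ -0.14    0.96   -0.02   -0.13]
  [ -0.14   -0.19    0.83   -0.04]
  [ -0.11   -0.02   -0.13    0.80]
Leontief inverse L = M⁻¹:
  [  1.2635    0.0907    0.0423    0.1590]
  [  0.2203    1.0715    0.0601    0.2019]
  [  0.2743    0.2645    1.2357    0.1356]
  [  0.2238    0.0822    0.2081    1.2990]
Total output x = L · d:
  x_0 = 1.2635·53 + 0.0907·10 + 0.0423·5 + 0.1590·50 = 76.0357
  x_1 = 0.2203·53 + 1.0715·10 + 0.0601·5 + 0.2019·50 = 32.7869
  x_2 = 0.2743·53 + 0.2645·10 + 1.2357·5 + 0.1356·50 = 30.1463
  x_3 = 0.2238·53 + 0.0822·10 + 0.2081·5 + 1.2990·50 = 78.6734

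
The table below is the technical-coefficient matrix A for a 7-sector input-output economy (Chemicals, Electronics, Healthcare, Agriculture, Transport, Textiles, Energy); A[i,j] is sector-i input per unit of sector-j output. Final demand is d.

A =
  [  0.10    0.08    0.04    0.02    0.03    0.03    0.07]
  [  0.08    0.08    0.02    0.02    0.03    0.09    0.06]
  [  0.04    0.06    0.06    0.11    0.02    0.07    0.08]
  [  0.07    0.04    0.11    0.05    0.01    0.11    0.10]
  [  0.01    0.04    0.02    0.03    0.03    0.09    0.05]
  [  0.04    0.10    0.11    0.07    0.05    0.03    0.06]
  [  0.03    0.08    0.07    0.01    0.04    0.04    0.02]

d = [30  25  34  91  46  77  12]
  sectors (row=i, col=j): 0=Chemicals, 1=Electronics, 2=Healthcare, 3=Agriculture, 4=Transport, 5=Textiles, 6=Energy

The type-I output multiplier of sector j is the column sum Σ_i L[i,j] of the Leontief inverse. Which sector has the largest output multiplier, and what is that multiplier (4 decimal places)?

Form M = I − A:
  [  0.90   -0.08   -0.04   -0.02   -0.03   -0.03   -0.07]
  [ -0.08    0.92   -0.02   -0.02   -0.03   -0.09   -0.06]
  [ -0.04   -0.06    0.94   -0.11   -0.02   -0.07   -0.08]
  [ -0.07   -0.04   -0.11    0.95   -0.01   -0.11   -0.10]
  [ -0.01   -0.04   -0.02   -0.03    0.97   -0.09   -0.05]
  [ -0.04   -0.10   -0.11   -0.07   -0.05    0.97   -0.06]
  [ -0.03   -0.08   -0.07   -0.01   -0.04   -0.04    0.98]
Leontief inverse L = M⁻¹:
  [  1.1356    0.1237    0.0725    0.0424    0.0486    0.0655    0.1054]
  [  0.1156    1.1270    0.0572    0.0447    0.0506    0.1260    0.0968]
  [  0.0804    0.1115    1.1107    0.1440    0.0417    0.1184    0.1273]
  [  0.1135    0.0998    0.1650    1.0906    0.0356    0.1579    0.1504]
  [  0.0320    0.0731    0.0505    0.0505    1.0449    0.1173    0.0765]
  [  0.0812    0.1519    0.1553    0.1060    0.0717    1.0819    0.1085]
  [  0.0557    0.1140    0.0963    0.0327    0.0545    0.0713    1.0497]
Total output x = L · d:
  x_0 = 1.1356·30 + 0.1237·25 + 0.0725·34 + 0.0424·91 + 0.0486·46 + 0.0655·77 + 0.1054·12 = 52.0234
  x_1 = 0.1156·30 + 1.1270·25 + 0.0572·34 + 0.0447·91 + 0.0506·46 + 0.1260·77 + 0.0968·12 = 50.8407
  x_2 = 0.0804·30 + 0.1115·25 + 1.1107·34 + 0.1440·91 + 0.0417·46 + 0.1184·77 + 0.1273·12 = 68.6346
  x_3 = 0.1135·30 + 0.0998·25 + 0.1650·34 + 1.0906·91 + 0.0356·46 + 0.1579·77 + 0.1504·12 = 126.3483
  x_4 = 0.0320·30 + 0.0731·25 + 0.0505·34 + 0.0505·91 + 1.0449·46 + 0.1173·77 + 0.0765·12 = 67.1152
  x_5 = 0.0812·30 + 0.1519·25 + 0.1553·34 + 0.1060·91 + 0.0717·46 + 1.0819·77 + 0.1085·12 = 109.0693
  x_6 = 0.0557·30 + 0.1140·25 + 0.0963·34 + 0.0327·91 + 0.0545·46 + 0.0713·77 + 1.0497·12 = 31.3707
Output multipliers (column sums of L):
  Chemicals: 1.6140
  Electronics: 1.8010
  Healthcare: 1.7074
  Agriculture: 1.5109
  Transport: 1.3476
  Textiles: 1.7383
  Energy: 1.7147

Electronics (1.8010)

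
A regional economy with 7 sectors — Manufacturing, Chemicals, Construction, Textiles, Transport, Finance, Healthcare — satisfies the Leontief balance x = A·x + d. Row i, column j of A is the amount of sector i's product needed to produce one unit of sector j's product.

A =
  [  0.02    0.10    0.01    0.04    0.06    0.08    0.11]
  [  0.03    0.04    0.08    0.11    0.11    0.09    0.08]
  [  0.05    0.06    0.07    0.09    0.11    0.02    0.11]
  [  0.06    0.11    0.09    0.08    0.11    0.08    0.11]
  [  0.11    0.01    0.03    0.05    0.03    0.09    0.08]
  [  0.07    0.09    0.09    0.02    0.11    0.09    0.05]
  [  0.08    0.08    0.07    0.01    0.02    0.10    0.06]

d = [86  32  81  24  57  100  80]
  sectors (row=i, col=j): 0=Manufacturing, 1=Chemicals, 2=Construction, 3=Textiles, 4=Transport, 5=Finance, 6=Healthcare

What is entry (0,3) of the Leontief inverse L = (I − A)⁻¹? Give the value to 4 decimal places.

Form M = I − A:
  [  0.98   -0.10   -0.01   -0.04   -0.06   -0.08   -0.11]
  [ -0.03    0.96   -0.08   -0.11   -0.11   -0.09   -0.08]
  [ -0.05   -0.06    0.93   -0.09   -0.11   -0.02   -0.11]
  [ -0.06   -0.11   -0.09    0.92   -0.11   -0.08   -0.11]
  [ -0.11   -0.01   -0.03   -0.05    0.97   -0.09   -0.08]
  [ -0.07   -0.09   -0.09   -0.02   -0.11    0.91   -0.05]
  [ -0.08   -0.08   -0.07   -0.01   -0.02   -0.10    0.94]
Leontief inverse L = M⁻¹:
  [  1.0720    0.1550    0.0644    0.0832    0.1212    0.1494    0.1742]
  [  0.0997    1.1130    0.1489    0.1680    0.1916    0.1744    0.1691]
  [  0.1138    0.1266    1.1315    0.1449    0.1814    0.0994    0.1942]
  [  0.1383    0.1936    0.1696    1.1501    0.2050    0.1800    0.2141]
  [  0.1560    0.0686    0.0767    0.0865    1.0872    0.1531    0.1439]
  [  0.1325    0.1546    0.1513    0.0761    0.1868    1.1690    0.1333]
  [  0.1271    0.1373    0.1219    0.0543    0.0853    0.1645    1.1270]
Total output x = L · d:
  x_0 = 1.0720·86 + 0.1550·32 + 0.0644·81 + 0.0832·24 + 0.1212·57 + 0.1494·100 + 0.1742·80 = 140.1470
  x_1 = 0.0997·86 + 1.1130·32 + 0.1489·81 + 0.1680·24 + 0.1916·57 + 0.1744·100 + 0.1691·80 = 102.1712
  x_2 = 0.1138·86 + 0.1266·32 + 1.1315·81 + 0.1449·24 + 0.1814·57 + 0.0994·100 + 0.1942·80 = 144.7800
  x_3 = 0.1383·86 + 0.1936·32 + 0.1696·81 + 1.1501·24 + 0.2050·57 + 0.1800·100 + 0.2141·80 = 106.2411
  x_4 = 0.1560·86 + 0.0686·32 + 0.0767·81 + 0.0865·24 + 1.0872·57 + 0.1531·100 + 0.1439·80 = 112.6892
  x_5 = 0.1325·86 + 0.1546·32 + 0.1513·81 + 0.0761·24 + 0.1868·57 + 1.1690·100 + 0.1333·80 = 168.6323
  x_6 = 0.1271·86 + 0.1373·32 + 0.1219·81 + 0.0543·24 + 0.0853·57 + 0.1645·100 + 1.1270·80 = 137.9782

L[0,3] = 0.0832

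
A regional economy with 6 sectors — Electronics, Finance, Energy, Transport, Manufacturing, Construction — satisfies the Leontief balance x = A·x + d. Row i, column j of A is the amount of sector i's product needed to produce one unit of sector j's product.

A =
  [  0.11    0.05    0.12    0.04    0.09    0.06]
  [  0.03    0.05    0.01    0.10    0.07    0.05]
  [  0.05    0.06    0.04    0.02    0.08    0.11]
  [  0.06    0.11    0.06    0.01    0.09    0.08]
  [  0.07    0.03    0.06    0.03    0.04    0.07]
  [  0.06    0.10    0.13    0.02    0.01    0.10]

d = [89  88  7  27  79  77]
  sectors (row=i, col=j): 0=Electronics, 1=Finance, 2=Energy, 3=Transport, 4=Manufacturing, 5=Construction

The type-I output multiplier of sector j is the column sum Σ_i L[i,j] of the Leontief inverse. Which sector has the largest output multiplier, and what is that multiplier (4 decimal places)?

Form M = I − A:
  [  0.89   -0.05   -0.12   -0.04   -0.09   -0.06]
  [ -0.03    0.95   -0.01   -0.10   -0.07   -0.05]
  [ -0.05   -0.06    0.96   -0.02   -0.08   -0.11]
  [ -0.06   -0.11   -0.06    0.99   -0.09   -0.08]
  [ -0.07   -0.03   -0.06   -0.03    0.96   -0.07]
  [ -0.06   -0.10   -0.13   -0.02   -0.01    0.90]
Leontief inverse L = M⁻¹:
  [  1.1602    0.0969    0.1752    0.0668    0.1380    0.1208]
  [  0.0608    1.0847    0.0445    0.1177    0.1005    0.0880]
  [  0.0863    0.0978    1.0842    0.0418    0.1111    0.1560]
  [  0.0997    0.1497    0.1045    1.0379    0.1276    0.1299]
  [  0.1023    0.0623    0.0981    0.0470    1.0695    0.1096]
  [  0.0999    0.1451    0.1766    0.0472    0.0511    1.1556]
Total output x = L · d:
  x_0 = 1.1602·89 + 0.0969·88 + 0.1752·7 + 0.0668·27 + 0.1380·79 + 0.1208·77 = 135.0218
  x_1 = 0.0608·89 + 1.0847·88 + 0.0445·7 + 0.1177·27 + 0.1005·79 + 0.0880·77 = 119.0741
  x_2 = 0.0863·89 + 0.0978·88 + 1.0842·7 + 0.0418·27 + 0.1111·79 + 0.1560·77 = 45.7948
  x_3 = 0.0997·89 + 0.1497·88 + 0.1045·7 + 1.0379·27 + 0.1276·79 + 0.1299·77 = 70.8848
  x_4 = 0.1023·89 + 0.0623·88 + 0.0981·7 + 0.0470·27 + 1.0695·79 + 0.1096·77 = 109.4808
  x_5 = 0.0999·89 + 0.1451·88 + 0.1766·7 + 0.0472·27 + 0.0511·79 + 1.1556·77 = 117.1939
Output multipliers (column sums of L):
  Electronics: 1.6092
  Finance: 1.6366
  Energy: 1.6830
  Transport: 1.3584
  Manufacturing: 1.5978
  Construction: 1.7600

Construction (1.7600)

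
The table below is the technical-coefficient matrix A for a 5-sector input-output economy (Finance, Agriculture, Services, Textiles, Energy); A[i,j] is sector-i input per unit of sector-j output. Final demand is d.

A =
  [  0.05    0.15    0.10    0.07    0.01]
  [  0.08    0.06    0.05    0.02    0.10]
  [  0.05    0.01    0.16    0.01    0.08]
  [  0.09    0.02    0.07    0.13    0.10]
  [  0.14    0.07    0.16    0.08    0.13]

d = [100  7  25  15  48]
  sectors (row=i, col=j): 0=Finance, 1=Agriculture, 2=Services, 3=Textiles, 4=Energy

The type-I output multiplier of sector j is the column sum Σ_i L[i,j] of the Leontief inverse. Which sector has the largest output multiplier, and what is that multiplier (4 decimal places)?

Form M = I − A:
  [  0.95   -0.15   -0.10   -0.07   -0.01]
  [ -0.08    0.94   -0.05   -0.02   -0.10]
  [ -0.05   -0.01    0.84   -0.01   -0.08]
  [ -0.09   -0.02   -0.07    0.87   -0.10]
  [ -0.14   -0.07   -0.16   -0.08    0.87]
Leontief inverse L = M⁻¹:
  [  1.0948    0.1830    0.1609    0.0996    0.0599]
  [  0.1241    1.0965    0.1115    0.0497    0.1434]
  [  0.0890    0.0371    1.2293    0.0334    0.1222]
  [  0.1481    0.0621    0.1497    1.1790    0.1581]
  [  0.2161    0.1302    0.2747    0.1346    1.2076]
Total output x = L · d:
  x_0 = 1.0948·100 + 0.1830·7 + 0.1609·25 + 0.0996·15 + 0.0599·48 = 119.1500
  x_1 = 0.1241·100 + 1.0965·7 + 0.1115·25 + 0.0497·15 + 0.1434·48 = 30.4976
  x_2 = 0.0890·100 + 0.0371·7 + 1.2293·25 + 0.0334·15 + 0.1222·48 = 46.2563
  x_3 = 0.1481·100 + 0.0621·7 + 0.1497·25 + 1.1790·15 + 0.1581·48 = 44.2633
  x_4 = 0.2161·100 + 0.1302·7 + 0.2747·25 + 0.1346·15 + 1.2076·48 = 89.3769
Output multipliers (column sums of L):
  Finance: 1.6721
  Agriculture: 1.5089
  Services: 1.9262
  Textiles: 1.4963
  Energy: 1.6912

Services (1.9262)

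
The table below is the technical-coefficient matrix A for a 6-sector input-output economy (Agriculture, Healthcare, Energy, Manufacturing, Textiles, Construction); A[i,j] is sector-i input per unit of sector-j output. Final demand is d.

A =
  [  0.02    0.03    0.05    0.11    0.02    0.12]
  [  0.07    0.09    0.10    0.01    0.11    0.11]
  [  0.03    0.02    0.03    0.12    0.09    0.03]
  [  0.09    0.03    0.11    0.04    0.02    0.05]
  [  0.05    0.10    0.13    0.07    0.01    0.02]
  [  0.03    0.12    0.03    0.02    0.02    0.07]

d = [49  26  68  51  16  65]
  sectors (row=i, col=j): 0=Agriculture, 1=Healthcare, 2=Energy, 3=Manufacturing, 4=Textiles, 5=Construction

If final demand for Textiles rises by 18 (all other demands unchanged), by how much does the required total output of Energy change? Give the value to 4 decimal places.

Form M = I − A:
  [  0.98   -0.03   -0.05   -0.11   -0.02   -0.12]
  [ -0.07    0.91   -0.10   -0.01   -0.11   -0.11]
  [ -0.03   -0.02    0.97   -0.12   -0.09   -0.03]
  [ -0.09   -0.03   -0.11    0.96   -0.02   -0.05]
  [ -0.05   -0.10   -0.13   -0.07    0.99   -0.02]
  [ -0.03   -0.12   -0.03   -0.02   -0.02    0.93]
Leontief inverse L = M⁻¹:
  [  1.0473    0.0659    0.0868    0.1378    0.0423    0.1541]
  [  0.1042    1.1450    0.1547    0.0573    0.1478    0.1601]
  [  0.0575    0.0500    1.0724    0.1503    0.1084    0.0583]
  [  0.1125    0.0586    0.1428    1.0781    0.0453    0.0850]
  [  0.0800    0.1328    0.1722    0.1096    1.0456    0.0600]
  [  0.0532    0.1556    0.0641    0.0422    0.0474    1.1059]
Total output x = L · d:
  x_0 = 1.0473·49 + 0.0659·26 + 0.0868·68 + 0.1378·51 + 0.0423·16 + 0.1541·65 = 76.6579
  x_1 = 0.1042·49 + 1.1450·26 + 0.1547·68 + 0.0573·51 + 0.1478·16 + 0.1601·65 = 61.0896
  x_2 = 0.0575·49 + 0.0500·26 + 1.0724·68 + 0.1503·51 + 0.1084·16 + 0.0583·65 = 90.2367
  x_3 = 0.1125·49 + 0.0586·26 + 0.1428·68 + 1.0781·51 + 0.0453·16 + 0.0850·65 = 77.9734
  x_4 = 0.0800·49 + 0.1328·26 + 0.1722·68 + 0.1096·51 + 1.0456·16 + 0.0600·65 = 45.3000
  x_5 = 0.0532·49 + 0.1556·26 + 0.0641·68 + 0.0422·51 + 0.0474·16 + 1.1059·65 = 85.8097
Δx_2 = L[2,4] · Δd_4 = 0.1084 · 18 = 1.9517

1.9517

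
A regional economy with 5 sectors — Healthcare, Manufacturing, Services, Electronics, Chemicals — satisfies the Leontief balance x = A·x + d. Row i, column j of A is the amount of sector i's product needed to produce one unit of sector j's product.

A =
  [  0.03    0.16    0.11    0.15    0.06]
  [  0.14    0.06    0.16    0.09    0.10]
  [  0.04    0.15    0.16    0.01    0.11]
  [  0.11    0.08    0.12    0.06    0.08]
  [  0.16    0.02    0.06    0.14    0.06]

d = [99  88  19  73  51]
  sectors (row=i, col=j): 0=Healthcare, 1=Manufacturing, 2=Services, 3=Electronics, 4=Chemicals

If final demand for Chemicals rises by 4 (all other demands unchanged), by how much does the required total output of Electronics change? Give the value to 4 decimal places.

Form M = I − A:
  [  0.97   -0.16   -0.11   -0.15   -0.06]
  [ -0.14    0.94   -0.16   -0.09   -0.10]
  [ -0.04   -0.15    0.84   -0.01   -0.11]
  [ -0.11   -0.08   -0.12    0.94   -0.08]
  [ -0.16   -0.02   -0.06   -0.14    0.94]
Leontief inverse L = M⁻¹:
  [  1.1272    0.2525    0.2388    0.2284    0.1462]
  [  0.2324    1.1694    0.2924    0.1803    0.1888]
  [  0.1279    0.2370    1.2781    0.0850    0.1902]
  [  0.1878    0.1685    0.2298    1.1352    0.1534]
  [  0.2330    0.1081    0.1627    0.2172    1.1277]
Total output x = L · d:
  x_0 = 1.1272·99 + 0.2525·88 + 0.2388·19 + 0.2284·73 + 0.1462·51 = 162.4811
  x_1 = 0.2324·99 + 1.1694·88 + 0.2924·19 + 0.1803·73 + 0.1888·51 = 154.2650
  x_2 = 0.1279·99 + 0.2370·88 + 1.2781·19 + 0.0850·73 + 0.1902·51 = 73.7118
  x_3 = 0.1878·99 + 0.1685·88 + 0.2298·19 + 1.1352·73 + 0.1534·51 = 128.4919
  x_4 = 0.2330·99 + 0.1081·88 + 0.1627·19 + 0.2172·73 + 1.1277·51 = 109.0360
Δx_3 = L[3,4] · Δd_4 = 0.1534 · 4 = 0.6137

0.6137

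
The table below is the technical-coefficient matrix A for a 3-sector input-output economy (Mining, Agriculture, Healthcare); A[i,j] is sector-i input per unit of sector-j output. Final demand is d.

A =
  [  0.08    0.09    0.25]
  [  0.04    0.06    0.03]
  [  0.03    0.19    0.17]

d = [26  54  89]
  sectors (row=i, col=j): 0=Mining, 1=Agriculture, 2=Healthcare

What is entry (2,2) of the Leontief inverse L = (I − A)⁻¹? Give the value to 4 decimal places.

Form M = I − A:
  [  0.92   -0.09   -0.25]
  [ -0.04    0.94   -0.03]
  [ -0.03   -0.19    0.83]
Leontief inverse L = M⁻¹:
  [  1.1056    0.1744    0.3393]
  [  0.0487    1.0793    0.0537]
  [  0.0511    0.2534    1.2294]
Total output x = L · d:
  x_0 = 1.1056·26 + 0.1744·54 + 0.3393·89 = 68.3650
  x_1 = 0.0487·26 + 1.0793·54 + 0.0537·89 = 64.3270
  x_2 = 0.0511·26 + 0.2534·54 + 1.2294·89 = 124.4254

L[2,2] = 1.2294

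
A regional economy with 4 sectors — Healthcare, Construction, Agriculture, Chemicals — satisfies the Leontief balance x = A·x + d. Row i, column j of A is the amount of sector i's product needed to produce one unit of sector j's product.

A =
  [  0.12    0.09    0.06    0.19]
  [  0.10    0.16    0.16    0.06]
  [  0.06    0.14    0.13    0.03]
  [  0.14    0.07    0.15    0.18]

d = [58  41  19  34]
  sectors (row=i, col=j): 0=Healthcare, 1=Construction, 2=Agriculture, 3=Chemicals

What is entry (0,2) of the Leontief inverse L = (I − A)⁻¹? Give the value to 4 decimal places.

Form M = I − A:
  [  0.88   -0.09   -0.06   -0.19]
  [ -0.10    0.84   -0.16   -0.06]
  [ -0.06   -0.14    0.87   -0.03]
  [ -0.14   -0.07   -0.15    0.82]
Leontief inverse L = M⁻¹:
  [  1.2168    0.1838    0.1697    0.3016]
  [  0.1857    1.2677    0.2711    0.1457]
  [  0.1223    0.2229    1.2142    0.0891]
  [  0.2460    0.1804    0.2742    1.2997]
Total output x = L · d:
  x_0 = 1.2168·58 + 0.1838·41 + 0.1697·19 + 0.3016·34 = 91.5890
  x_1 = 0.1857·58 + 1.2677·41 + 0.2711·19 + 0.1457·34 = 72.8516
  x_2 = 0.1223·58 + 0.2229·41 + 1.2142·19 + 0.0891·34 = 42.3292
  x_3 = 0.2460·58 + 0.1804·41 + 0.2742·19 + 1.2997·34 = 71.0628

L[0,2] = 0.1697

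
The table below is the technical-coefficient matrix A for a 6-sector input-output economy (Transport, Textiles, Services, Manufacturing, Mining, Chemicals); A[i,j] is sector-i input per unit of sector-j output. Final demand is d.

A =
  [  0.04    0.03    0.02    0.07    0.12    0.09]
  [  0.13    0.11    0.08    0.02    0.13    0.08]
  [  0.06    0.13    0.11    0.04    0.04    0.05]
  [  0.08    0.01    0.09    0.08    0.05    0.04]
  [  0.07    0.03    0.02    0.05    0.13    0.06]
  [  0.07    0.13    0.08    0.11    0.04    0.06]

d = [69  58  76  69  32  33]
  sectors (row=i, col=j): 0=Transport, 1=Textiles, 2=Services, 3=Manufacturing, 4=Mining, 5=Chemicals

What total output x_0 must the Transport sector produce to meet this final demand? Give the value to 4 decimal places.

Form M = I − A:
  [  0.96   -0.03   -0.02   -0.07   -0.12   -0.09]
  [ -0.13    0.89   -0.08   -0.02   -0.13   -0.08]
  [ -0.06   -0.13    0.89   -0.04   -0.04   -0.05]
  [ -0.08   -0.01   -0.09    0.92   -0.05   -0.04]
  [ -0.07   -0.03   -0.02   -0.05    0.87   -0.06]
  [ -0.07   -0.13   -0.08   -0.11   -0.04    0.94]
Leontief inverse L = M⁻¹:
  [  1.0864    0.0711    0.0576    0.1117    0.1755    0.1291]
  [  0.2013    1.1797    0.1362    0.0762    0.2213    0.1443]
  [  0.1209    0.1932    1.1634    0.0819    0.1084    0.1003]
  [  0.1207    0.0500    0.1293    1.1173    0.0978    0.0765]
  [  0.1136    0.0671    0.0531    0.0888    1.1872    0.0990]
  [  0.1380    0.1936    0.1395    0.1603    0.1149    1.1151]
Total output x = L · d:
  x_0 = 1.0864·69 + 0.0711·58 + 0.0576·76 + 0.1117·69 + 0.1755·32 + 0.1291·33 = 101.0456
  x_1 = 0.2013·69 + 1.1797·58 + 0.1362·76 + 0.0762·69 + 0.2213·32 + 0.1443·33 = 109.7570
  x_2 = 0.1209·69 + 0.1932·58 + 1.1634·76 + 0.0819·69 + 0.1084·32 + 0.1003·33 = 120.3968
  x_3 = 0.1207·69 + 0.0500·58 + 0.1293·76 + 1.1173·69 + 0.0978·32 + 0.0765·33 = 103.7933
  x_4 = 0.1136·69 + 0.0671·58 + 0.0531·76 + 0.0888·69 + 1.1872·32 + 0.0990·33 = 63.1459
  x_5 = 0.1380·69 + 0.1936·58 + 0.1395·76 + 0.1603·69 + 0.1149·32 + 1.1151·33 = 82.8898

101.0456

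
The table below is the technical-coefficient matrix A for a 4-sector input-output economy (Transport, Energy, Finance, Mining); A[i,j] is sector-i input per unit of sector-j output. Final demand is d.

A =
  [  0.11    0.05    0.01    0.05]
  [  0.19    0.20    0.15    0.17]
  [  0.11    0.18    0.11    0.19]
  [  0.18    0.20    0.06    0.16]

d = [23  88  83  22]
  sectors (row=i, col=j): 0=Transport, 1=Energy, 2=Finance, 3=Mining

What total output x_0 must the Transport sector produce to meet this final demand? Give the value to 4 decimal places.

41.6690

Form M = I − A:
  [  0.89   -0.05   -0.01   -0.05]
  [ -0.19    0.80   -0.15   -0.17]
  [ -0.11   -0.18    0.89   -0.19]
  [ -0.18   -0.20   -0.06    0.84]
Leontief inverse L = M⁻¹:
  [  1.1713    0.1067    0.0379    0.0999]
  [  0.4149    1.4308    0.2711    0.3756]
  [  0.3081    0.3861    1.2172    0.3718]
  [  0.3718    0.3911    0.1596    1.3279]
Total output x = L · d:
  x_0 = 1.1713·23 + 0.1067·88 + 0.0379·83 + 0.0999·22 = 41.6690
  x_1 = 0.4149·23 + 1.4308·88 + 0.2711·83 + 0.3756·22 = 166.2250
  x_2 = 0.3081·23 + 0.3861·88 + 1.2172·83 + 0.3718·22 = 150.2650
  x_3 = 0.3718·23 + 0.3911·88 + 0.1596·83 + 1.3279·22 = 85.4301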